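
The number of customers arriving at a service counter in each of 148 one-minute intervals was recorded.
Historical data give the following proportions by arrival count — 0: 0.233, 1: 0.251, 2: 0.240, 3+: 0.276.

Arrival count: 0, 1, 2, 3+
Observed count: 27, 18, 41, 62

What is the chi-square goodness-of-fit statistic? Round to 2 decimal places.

Expected counts E_i = n·p_i: 148×0.233 = 34.484, 148×0.251 = 37.148, 148×0.240 = 35.52, 148×0.276 = 40.848.
cat         O        E   (O−E)²/E
0          27   34.484      1.624
1          18   37.148      9.870
2          41    35.52      0.845
3+         62   40.848     10.953
Sum = 23.29

23.29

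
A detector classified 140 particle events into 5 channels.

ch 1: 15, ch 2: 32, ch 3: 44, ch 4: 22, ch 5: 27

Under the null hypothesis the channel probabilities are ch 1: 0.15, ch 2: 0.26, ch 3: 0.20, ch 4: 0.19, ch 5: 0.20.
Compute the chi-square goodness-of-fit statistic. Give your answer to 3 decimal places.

12.220

Expected counts E_i = n·p_i: 140×0.15 = 21, 140×0.26 = 36.4, 140×0.20 = 28, 140×0.19 = 26.6, 140×0.20 = 28.
ch 1: (15 − 21)²/21 = 36/21 = 1.7143
ch 2: (32 − 36.4)²/36.4 = 19.36/36.4 = 0.5319
ch 3: (44 − 28)²/28 = 256/28 = 9.1429
ch 4: (22 − 26.6)²/26.6 = 21.16/26.6 = 0.7955
ch 5: (27 − 28)²/28 = 1/28 = 0.0357
Sum = 12.220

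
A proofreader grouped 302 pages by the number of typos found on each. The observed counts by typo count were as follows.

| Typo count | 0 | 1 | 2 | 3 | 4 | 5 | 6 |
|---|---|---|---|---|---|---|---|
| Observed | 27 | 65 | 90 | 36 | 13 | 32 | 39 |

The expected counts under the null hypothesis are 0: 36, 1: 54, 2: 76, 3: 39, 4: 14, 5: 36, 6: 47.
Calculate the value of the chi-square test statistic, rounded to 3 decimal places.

9.178

cat         O        E   (O−E)²/E
0          27       36     2.2500
1          65       54     2.2407
2          90       76     2.5789
3          36       39     0.2308
4          13       14     0.0714
5          32       36     0.4444
6          39       47     1.3617
Sum = 9.178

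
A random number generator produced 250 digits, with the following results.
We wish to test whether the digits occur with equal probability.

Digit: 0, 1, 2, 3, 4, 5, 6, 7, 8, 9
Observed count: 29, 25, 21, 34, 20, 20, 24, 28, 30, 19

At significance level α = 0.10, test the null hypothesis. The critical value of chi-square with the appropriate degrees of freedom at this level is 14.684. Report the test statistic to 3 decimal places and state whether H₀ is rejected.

9.360; do not reject

Under H₀ each category has probability 1/10, so each expected count is 250/10 = 25.
χ² = (29−25)²/25 + (25−25)²/25 + (21−25)²/25 + (34−25)²/25 + (20−25)²/25 + (20−25)²/25 + (24−25)²/25 + (28−25)²/25 + (30−25)²/25 + (19−25)²/25
   = 0.6400 + 0.0000 + 0.6400 + 3.2400 + 1.0000 + 1.0000 + 0.0400 + 0.3600 + 1.0000 + 1.4400
Sum = 9.360
df = 9. Since 9.360 < 14.684, we do not reject H₀.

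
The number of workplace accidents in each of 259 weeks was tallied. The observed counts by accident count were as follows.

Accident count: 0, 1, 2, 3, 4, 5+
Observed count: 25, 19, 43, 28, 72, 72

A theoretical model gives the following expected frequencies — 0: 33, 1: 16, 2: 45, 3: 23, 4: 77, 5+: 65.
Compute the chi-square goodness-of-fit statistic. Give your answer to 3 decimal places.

4.756

χ² = (25−33)²/33 + (19−16)²/16 + (43−45)²/45 + (28−23)²/23 + (72−77)²/77 + (72−65)²/65
   = 1.9394 + 0.5625 + 0.0889 + 1.0870 + 0.3247 + 0.7538
Sum = 4.756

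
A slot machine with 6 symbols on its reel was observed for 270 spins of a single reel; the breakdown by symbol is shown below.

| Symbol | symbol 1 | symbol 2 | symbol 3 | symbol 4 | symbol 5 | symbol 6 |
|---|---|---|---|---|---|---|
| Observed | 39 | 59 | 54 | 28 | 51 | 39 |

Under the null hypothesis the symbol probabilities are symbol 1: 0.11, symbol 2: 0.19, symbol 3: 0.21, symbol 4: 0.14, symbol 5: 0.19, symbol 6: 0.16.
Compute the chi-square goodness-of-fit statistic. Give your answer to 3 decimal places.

7.147

Expected counts E_i = n·p_i: 270×0.11 = 29.7, 270×0.19 = 51.3, 270×0.21 = 56.7, 270×0.14 = 37.8, 270×0.19 = 51.3, 270×0.16 = 43.2.
χ² = (39−29.7)²/29.7 + (59−51.3)²/51.3 + (54−56.7)²/56.7 + (28−37.8)²/37.8 + (51−51.3)²/51.3 + (39−43.2)²/43.2
   = 2.9121 + 1.1558 + 0.1286 + 2.5407 + 0.0018 + 0.4083
Sum = 7.147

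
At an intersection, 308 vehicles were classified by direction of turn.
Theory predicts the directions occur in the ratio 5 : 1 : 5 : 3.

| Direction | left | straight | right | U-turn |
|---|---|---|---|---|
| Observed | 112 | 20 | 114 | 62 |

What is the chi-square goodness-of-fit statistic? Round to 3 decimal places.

0.606

Ratio total = 14. Expected counts: 308×5/14 = 110, 308×1/14 = 22, 308×5/14 = 110, 308×3/14 = 66.
cat           O        E   (O−E)²/E
left        112      110     0.0364
straight     20       22     0.1818
right       114      110     0.1455
U-turn       62       66     0.2424
Sum = 0.606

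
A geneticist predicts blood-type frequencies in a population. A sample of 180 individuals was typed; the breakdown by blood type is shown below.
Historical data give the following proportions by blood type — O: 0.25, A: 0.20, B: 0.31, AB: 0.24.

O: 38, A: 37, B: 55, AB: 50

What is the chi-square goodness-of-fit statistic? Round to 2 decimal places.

Expected counts E_i = n·p_i: 180×0.25 = 45, 180×0.20 = 36, 180×0.31 = 55.8, 180×0.24 = 43.2.
cat         O        E   (O−E)²/E
O          38       45      1.089
A          37       36      0.028
B          55     55.8      0.011
AB         50     43.2      1.070
Sum = 2.20

2.20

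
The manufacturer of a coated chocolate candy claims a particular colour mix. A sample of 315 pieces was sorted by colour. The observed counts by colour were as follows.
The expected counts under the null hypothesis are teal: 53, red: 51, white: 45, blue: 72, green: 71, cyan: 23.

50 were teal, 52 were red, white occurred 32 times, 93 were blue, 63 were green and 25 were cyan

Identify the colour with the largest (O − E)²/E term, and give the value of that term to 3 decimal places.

blue, 6.125

cat         O        E   (O−E)²/E
teal       50       53     0.1698
red        52       51     0.0196
white      32       45     3.7556
blue       93       72     6.1250
green      63       71     0.9014
cyan       25       23     0.1739
The largest term is for blue: 6.125.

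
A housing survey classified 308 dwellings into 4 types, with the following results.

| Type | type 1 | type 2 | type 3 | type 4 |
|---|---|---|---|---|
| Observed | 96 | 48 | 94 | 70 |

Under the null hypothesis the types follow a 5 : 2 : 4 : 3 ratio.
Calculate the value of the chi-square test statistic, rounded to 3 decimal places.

2.797

Ratio total = 14. Expected counts: 308×5/14 = 110, 308×2/14 = 44, 308×4/14 = 88, 308×3/14 = 66.
cat         O        E   (O−E)²/E
type 1     96      110     1.7818
type 2     48       44     0.3636
type 3     94       88     0.4091
type 4     70       66     0.2424
Sum = 2.797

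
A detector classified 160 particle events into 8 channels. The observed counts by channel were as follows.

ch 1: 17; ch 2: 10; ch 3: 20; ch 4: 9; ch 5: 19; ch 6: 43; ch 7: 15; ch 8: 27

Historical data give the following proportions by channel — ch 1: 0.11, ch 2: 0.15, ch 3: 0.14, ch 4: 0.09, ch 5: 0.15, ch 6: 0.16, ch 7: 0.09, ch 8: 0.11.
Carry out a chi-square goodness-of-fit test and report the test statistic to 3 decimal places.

28.383

Expected counts E_i = n·p_i: 160×0.11 = 17.6, 160×0.15 = 24, 160×0.14 = 22.4, 160×0.09 = 14.4, 160×0.15 = 24, 160×0.16 = 25.6, 160×0.09 = 14.4, 160×0.11 = 17.6.
ch 1: (17 − 17.6)²/17.6 = 0.36/17.6 = 0.0205
ch 2: (10 − 24)²/24 = 196/24 = 8.1667
ch 3: (20 − 22.4)²/22.4 = 5.76/22.4 = 0.2571
ch 4: (9 − 14.4)²/14.4 = 29.16/14.4 = 2.0250
ch 5: (19 − 24)²/24 = 25/24 = 1.0417
ch 6: (43 − 25.6)²/25.6 = 302.76/25.6 = 11.8266
ch 7: (15 − 14.4)²/14.4 = 0.36/14.4 = 0.0250
ch 8: (27 − 17.6)²/17.6 = 88.36/17.6 = 5.0205
Sum = 28.383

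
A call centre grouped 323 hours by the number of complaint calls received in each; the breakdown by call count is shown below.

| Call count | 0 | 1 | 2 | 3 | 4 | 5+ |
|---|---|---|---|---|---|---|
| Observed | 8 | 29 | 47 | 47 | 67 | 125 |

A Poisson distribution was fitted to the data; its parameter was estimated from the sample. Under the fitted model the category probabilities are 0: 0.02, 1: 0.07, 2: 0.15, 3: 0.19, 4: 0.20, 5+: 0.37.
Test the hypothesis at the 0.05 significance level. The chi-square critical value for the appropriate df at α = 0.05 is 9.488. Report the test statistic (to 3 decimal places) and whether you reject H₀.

5.923; do not reject

Expected counts E_i = n·p_i: 323×0.02 = 6.46, 323×0.07 = 22.61, 323×0.15 = 48.45, 323×0.19 = 61.37, 323×0.20 = 64.6, 323×0.37 = 119.51.
cat         O        E   (O−E)²/E
0           8     6.46     0.3671
1          29    22.61     1.8059
2          47    48.45     0.0434
3          47    61.37     3.3648
4          67     64.6     0.0892
5+        125   119.51     0.2522
Sum = 5.923
df = 4. Since 5.923 < 9.488, we do not reject H₀.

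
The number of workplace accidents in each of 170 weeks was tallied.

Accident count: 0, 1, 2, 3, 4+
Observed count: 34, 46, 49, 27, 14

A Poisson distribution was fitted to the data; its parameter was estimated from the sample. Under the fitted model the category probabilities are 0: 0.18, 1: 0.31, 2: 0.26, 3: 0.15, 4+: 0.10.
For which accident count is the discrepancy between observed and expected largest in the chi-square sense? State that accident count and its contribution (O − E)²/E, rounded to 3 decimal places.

Expected counts E_i = n·p_i: 170×0.18 = 30.6, 170×0.31 = 52.7, 170×0.26 = 44.2, 170×0.15 = 25.5, 170×0.10 = 17.
χ² = (34−30.6)²/30.6 + (46−52.7)²/52.7 + (49−44.2)²/44.2 + (27−25.5)²/25.5 + (14−17)²/17
   = 0.3778 + 0.8518 + 0.5213 + 0.0882 + 0.5294
The largest term is for 1: 0.852.

1, 0.852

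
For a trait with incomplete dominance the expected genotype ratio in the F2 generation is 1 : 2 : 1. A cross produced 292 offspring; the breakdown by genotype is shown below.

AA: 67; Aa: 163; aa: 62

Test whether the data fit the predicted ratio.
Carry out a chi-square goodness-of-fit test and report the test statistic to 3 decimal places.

4.130

Ratio total = 4. Expected counts: 292×1/4 = 73, 292×2/4 = 146, 292×1/4 = 73.
cat         O        E   (O−E)²/E
AA         67       73     0.4932
Aa        163      146     1.9795
aa         62       73     1.6575
Sum = 4.130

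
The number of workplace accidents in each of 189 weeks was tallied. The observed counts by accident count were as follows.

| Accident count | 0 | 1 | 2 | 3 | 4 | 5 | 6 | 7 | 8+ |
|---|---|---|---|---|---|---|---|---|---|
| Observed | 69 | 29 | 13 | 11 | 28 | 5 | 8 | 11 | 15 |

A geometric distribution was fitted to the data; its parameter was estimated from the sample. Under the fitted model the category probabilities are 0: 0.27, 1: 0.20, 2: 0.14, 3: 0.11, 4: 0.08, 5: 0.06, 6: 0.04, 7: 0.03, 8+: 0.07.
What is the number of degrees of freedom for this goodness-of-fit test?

7

There are k = 9 categories and 1 parameter estimated from the data, so df = 9 − 1 − 1 = 7.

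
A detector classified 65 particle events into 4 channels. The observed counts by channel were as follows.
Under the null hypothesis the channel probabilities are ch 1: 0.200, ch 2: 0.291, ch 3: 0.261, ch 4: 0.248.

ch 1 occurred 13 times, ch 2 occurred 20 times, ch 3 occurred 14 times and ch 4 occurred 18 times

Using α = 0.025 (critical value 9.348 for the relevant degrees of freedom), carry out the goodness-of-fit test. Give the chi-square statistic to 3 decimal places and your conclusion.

0.800; do not reject

Expected counts E_i = n·p_i: 65×0.200 = 13, 65×0.291 = 18.915, 65×0.261 = 16.965, 65×0.248 = 16.12.
χ² = (13−13)²/13 + (20−18.915)²/18.915 + (14−16.965)²/16.965 + (18−16.12)²/16.12
   = 0.0000 + 0.0622 + 0.5182 + 0.2193
Sum = 0.800
df = 3. Since 0.800 < 9.348, we do not reject H₀.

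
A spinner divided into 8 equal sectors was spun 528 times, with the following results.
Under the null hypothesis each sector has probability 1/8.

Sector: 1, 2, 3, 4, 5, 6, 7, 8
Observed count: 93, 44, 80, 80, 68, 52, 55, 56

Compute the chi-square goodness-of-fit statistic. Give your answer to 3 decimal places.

30.697

Expected count for each of the 8 categories: 528/8 = 66.
χ² = (93−66)²/66 + (44−66)²/66 + (80−66)²/66 + (80−66)²/66 + (68−66)²/66 + (52−66)²/66 + (55−66)²/66 + (56−66)²/66
   = 11.0455 + 7.3333 + 2.9697 + 2.9697 + 0.0606 + 2.9697 + 1.8333 + 1.5152
Sum = 30.697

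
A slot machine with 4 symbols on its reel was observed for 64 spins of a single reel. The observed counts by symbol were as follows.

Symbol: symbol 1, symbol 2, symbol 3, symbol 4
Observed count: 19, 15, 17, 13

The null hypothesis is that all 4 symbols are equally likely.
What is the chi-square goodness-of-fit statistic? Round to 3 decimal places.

1.250

Expected count for each of the 4 categories: 64/4 = 16.
cat           O        E   (O−E)²/E
symbol 1     19       16     0.5625
symbol 2     15       16     0.0625
symbol 3     17       16     0.0625
symbol 4     13       16     0.5625
Sum = 1.250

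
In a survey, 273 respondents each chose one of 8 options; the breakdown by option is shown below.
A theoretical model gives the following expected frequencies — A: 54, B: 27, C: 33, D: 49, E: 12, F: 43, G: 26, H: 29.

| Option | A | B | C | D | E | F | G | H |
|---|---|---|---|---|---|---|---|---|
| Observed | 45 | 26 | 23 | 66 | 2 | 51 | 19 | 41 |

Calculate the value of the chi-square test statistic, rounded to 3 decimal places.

27.137

A: (45 − 54)²/54 = 81/54 = 1.5000
B: (26 − 27)²/27 = 1/27 = 0.0370
C: (23 − 33)²/33 = 100/33 = 3.0303
D: (66 − 49)²/49 = 289/49 = 5.8980
E: (2 − 12)²/12 = 100/12 = 8.3333
F: (51 − 43)²/43 = 64/43 = 1.4884
G: (19 − 26)²/26 = 49/26 = 1.8846
H: (41 − 29)²/29 = 144/29 = 4.9655
Sum = 27.137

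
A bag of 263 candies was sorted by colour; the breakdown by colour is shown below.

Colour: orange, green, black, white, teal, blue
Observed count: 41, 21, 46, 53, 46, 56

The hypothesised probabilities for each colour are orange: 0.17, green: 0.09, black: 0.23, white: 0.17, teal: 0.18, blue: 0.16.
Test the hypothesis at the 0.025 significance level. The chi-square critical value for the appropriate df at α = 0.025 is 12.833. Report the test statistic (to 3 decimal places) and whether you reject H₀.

Expected counts E_i = n·p_i: 263×0.17 = 44.71, 263×0.09 = 23.67, 263×0.23 = 60.49, 263×0.17 = 44.71, 263×0.18 = 47.34, 263×0.16 = 42.08.
cat         O        E   (O−E)²/E
orange     41    44.71     0.3079
green      21    23.67     0.3012
black      46    60.49     3.4710
white      53    44.71     1.5371
teal       46    47.34     0.0379
blue       56    42.08     4.6047
Sum = 10.260
df = 5. Since 10.260 < 12.833, we do not reject H₀.

10.260; do not reject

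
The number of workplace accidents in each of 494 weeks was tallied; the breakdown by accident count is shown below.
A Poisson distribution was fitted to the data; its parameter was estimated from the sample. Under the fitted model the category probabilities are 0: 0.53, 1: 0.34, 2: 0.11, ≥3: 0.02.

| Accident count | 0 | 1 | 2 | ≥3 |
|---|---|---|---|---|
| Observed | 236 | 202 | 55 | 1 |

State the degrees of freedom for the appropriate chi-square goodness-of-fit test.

There are k = 4 categories and 1 parameter estimated from the data, so df = 4 − 1 − 1 = 2.

2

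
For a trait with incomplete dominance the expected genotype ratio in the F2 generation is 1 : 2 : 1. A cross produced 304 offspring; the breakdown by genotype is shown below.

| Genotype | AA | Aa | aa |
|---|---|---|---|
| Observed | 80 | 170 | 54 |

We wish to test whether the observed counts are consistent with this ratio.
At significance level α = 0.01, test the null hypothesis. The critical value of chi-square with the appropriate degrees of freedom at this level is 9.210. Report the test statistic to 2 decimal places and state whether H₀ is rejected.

Ratio total = 4. Expected counts: 304×1/4 = 76, 304×2/4 = 152, 304×1/4 = 76.
χ² = (80−76)²/76 + (170−152)²/152 + (54−76)²/76
   = 0.211 + 2.132 + 6.368
Sum = 8.71
df = 2. Since 8.71 < 9.210, we do not reject H₀.

8.71; do not reject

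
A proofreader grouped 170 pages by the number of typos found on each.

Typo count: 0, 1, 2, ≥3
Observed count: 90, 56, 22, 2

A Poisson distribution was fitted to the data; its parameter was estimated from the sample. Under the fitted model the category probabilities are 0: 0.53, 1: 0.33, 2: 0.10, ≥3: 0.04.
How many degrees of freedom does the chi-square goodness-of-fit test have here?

There are k = 4 categories and 1 parameter estimated from the data, so df = 4 − 1 − 1 = 2.

2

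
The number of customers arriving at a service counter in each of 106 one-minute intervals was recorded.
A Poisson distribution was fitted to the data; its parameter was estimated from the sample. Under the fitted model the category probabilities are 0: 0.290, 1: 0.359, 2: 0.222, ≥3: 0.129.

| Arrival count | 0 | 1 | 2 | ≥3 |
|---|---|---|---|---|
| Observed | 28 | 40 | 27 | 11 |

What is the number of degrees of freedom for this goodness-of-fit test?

2

There are k = 4 categories and 1 parameter estimated from the data, so df = 4 − 1 − 1 = 2.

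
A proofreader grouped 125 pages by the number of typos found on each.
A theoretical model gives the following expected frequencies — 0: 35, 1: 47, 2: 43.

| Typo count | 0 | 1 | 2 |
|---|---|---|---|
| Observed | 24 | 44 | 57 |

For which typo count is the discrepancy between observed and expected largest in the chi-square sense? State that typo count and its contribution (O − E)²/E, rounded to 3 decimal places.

0: (24 − 35)²/35 = 121/35 = 3.4571
1: (44 − 47)²/47 = 9/47 = 0.1915
2: (57 − 43)²/43 = 196/43 = 4.5581
The largest term is for 2: 4.558.

2, 4.558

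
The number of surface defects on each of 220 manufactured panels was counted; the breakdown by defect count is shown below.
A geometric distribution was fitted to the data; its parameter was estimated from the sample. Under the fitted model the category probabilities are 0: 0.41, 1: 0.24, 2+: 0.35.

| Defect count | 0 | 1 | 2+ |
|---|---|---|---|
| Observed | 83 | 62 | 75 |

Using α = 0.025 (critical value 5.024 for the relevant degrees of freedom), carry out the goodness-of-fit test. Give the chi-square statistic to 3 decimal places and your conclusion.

2.230; do not reject

Expected counts E_i = n·p_i: 220×0.41 = 90.2, 220×0.24 = 52.8, 220×0.35 = 77.
cat         O        E   (O−E)²/E
0          83     90.2     0.5747
1          62     52.8     1.6030
2+         75       77     0.0519
Sum = 2.230
df = 1. Since 2.230 < 5.024, we do not reject H₀.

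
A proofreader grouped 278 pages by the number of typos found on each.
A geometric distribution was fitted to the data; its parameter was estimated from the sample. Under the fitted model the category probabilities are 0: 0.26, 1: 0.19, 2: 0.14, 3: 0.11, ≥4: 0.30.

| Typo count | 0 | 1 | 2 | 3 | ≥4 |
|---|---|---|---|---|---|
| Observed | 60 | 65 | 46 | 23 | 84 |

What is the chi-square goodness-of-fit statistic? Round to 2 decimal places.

8.07

Expected counts E_i = n·p_i: 278×0.26 = 72.28, 278×0.19 = 52.82, 278×0.14 = 38.92, 278×0.11 = 30.58, 278×0.30 = 83.4.
0: (60 − 72.28)²/72.28 = 150.7984/72.28 = 2.086
1: (65 − 52.82)²/52.82 = 148.3524/52.82 = 2.809
2: (46 − 38.92)²/38.92 = 50.1264/38.92 = 1.288
3: (23 − 30.58)²/30.58 = 57.4564/30.58 = 1.879
≥4: (84 − 83.4)²/83.4 = 0.36/83.4 = 0.004
Sum = 8.07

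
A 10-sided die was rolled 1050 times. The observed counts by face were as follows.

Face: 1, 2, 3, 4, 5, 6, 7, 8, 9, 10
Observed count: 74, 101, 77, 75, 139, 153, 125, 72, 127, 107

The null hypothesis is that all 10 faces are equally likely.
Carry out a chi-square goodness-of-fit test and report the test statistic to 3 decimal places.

Under H₀ each category has probability 1/10, so each expected count is 1050/10 = 105.
χ² = (74−105)²/105 + (101−105)²/105 + (77−105)²/105 + (75−105)²/105 + (139−105)²/105 + (153−105)²/105 + (125−105)²/105 + (72−105)²/105 + (127−105)²/105 + (107−105)²/105
   = 9.1524 + 0.1524 + 7.4667 + 8.5714 + 11.0095 + 21.9429 + 3.8095 + 10.3714 + 4.6095 + 0.0381
Sum = 77.124

77.124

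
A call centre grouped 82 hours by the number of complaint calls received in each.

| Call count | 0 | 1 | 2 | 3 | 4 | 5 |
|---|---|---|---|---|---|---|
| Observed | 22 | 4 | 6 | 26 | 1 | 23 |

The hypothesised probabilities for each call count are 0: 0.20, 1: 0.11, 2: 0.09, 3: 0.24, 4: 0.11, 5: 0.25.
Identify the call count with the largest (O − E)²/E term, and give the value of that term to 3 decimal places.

Expected counts E_i = n·p_i: 82×0.20 = 16.4, 82×0.11 = 9.02, 82×0.09 = 7.38, 82×0.24 = 19.68, 82×0.11 = 9.02, 82×0.25 = 20.5.
cat         O        E   (O−E)²/E
0          22     16.4     1.9122
1           4     9.02     2.7938
2           6     7.38     0.2580
3          26    19.68     2.0296
4           1     9.02     7.1309
5          23     20.5     0.3049
The largest term is for 4: 7.131.

4, 7.131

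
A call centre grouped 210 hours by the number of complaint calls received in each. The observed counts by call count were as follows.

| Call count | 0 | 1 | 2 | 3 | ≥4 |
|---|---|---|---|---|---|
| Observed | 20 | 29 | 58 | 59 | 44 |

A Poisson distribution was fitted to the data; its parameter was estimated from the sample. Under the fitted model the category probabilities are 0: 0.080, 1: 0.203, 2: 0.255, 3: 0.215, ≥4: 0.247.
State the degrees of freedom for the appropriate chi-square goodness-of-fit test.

3

There are k = 5 categories and 1 parameter estimated from the data, so df = 5 − 1 − 1 = 3.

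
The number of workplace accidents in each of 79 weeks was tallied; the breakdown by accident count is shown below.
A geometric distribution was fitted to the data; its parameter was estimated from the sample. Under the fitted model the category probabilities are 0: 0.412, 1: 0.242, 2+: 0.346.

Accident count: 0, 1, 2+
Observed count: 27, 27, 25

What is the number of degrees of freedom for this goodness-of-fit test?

1

There are k = 3 categories and 1 parameter estimated from the data, so df = 3 − 1 − 1 = 1.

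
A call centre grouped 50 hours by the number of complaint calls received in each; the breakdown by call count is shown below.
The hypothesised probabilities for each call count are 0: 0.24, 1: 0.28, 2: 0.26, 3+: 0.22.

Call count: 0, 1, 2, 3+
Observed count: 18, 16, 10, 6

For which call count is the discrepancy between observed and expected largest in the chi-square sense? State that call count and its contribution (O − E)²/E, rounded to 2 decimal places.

Expected counts E_i = n·p_i: 50×0.24 = 12, 50×0.28 = 14, 50×0.26 = 13, 50×0.22 = 11.
χ² = (18−12)²/12 + (16−14)²/14 + (10−13)²/13 + (6−11)²/11
   = 3.000 + 0.286 + 0.692 + 2.273
The largest term is for 0: 3.00.

0, 3.00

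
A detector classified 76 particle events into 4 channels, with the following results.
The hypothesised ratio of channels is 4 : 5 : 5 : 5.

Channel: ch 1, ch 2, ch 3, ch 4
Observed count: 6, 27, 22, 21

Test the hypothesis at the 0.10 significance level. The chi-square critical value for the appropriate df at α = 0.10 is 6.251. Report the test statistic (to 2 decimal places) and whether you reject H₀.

Ratio total = 19. Expected counts: 76×4/19 = 16, 76×5/19 = 20, 76×5/19 = 20, 76×5/19 = 20.
χ² = (6−16)²/16 + (27−20)²/20 + (22−20)²/20 + (21−20)²/20
   = 6.250 + 2.450 + 0.200 + 0.050
Sum = 8.95
df = 3. Since 8.95 > 6.251, we reject H₀.

8.95; reject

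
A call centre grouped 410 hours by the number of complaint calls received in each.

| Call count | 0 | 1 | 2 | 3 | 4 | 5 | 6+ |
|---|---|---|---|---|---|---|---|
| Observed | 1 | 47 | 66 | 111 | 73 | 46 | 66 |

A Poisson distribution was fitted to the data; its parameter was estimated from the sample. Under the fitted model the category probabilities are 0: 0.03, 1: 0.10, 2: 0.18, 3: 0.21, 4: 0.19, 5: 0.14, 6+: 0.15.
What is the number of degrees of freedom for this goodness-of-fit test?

5

There are k = 7 categories and 1 parameter estimated from the data, so df = 7 − 1 − 1 = 5.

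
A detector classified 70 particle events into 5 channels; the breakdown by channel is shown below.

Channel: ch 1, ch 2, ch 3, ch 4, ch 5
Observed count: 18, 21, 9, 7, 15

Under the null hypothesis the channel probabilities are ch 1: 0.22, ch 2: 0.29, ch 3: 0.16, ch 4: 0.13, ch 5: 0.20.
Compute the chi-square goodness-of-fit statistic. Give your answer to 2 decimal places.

1.45

Expected counts E_i = n·p_i: 70×0.22 = 15.4, 70×0.29 = 20.3, 70×0.16 = 11.2, 70×0.13 = 9.1, 70×0.20 = 14.
χ² = (18−15.4)²/15.4 + (21−20.3)²/20.3 + (9−11.2)²/11.2 + (7−9.1)²/9.1 + (15−14)²/14
   = 0.439 + 0.024 + 0.432 + 0.485 + 0.071
Sum = 1.45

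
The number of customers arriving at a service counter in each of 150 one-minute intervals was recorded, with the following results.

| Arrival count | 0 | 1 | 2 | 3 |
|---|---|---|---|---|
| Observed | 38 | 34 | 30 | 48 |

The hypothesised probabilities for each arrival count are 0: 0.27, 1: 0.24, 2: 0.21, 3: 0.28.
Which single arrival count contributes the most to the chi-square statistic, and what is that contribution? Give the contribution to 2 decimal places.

Expected counts E_i = n·p_i: 150×0.27 = 40.5, 150×0.24 = 36, 150×0.21 = 31.5, 150×0.28 = 42.
cat         O        E   (O−E)²/E
0          38     40.5      0.154
1          34       36      0.111
2          30     31.5      0.071
3          48       42      0.857
The largest term is for 3: 0.86.

3, 0.86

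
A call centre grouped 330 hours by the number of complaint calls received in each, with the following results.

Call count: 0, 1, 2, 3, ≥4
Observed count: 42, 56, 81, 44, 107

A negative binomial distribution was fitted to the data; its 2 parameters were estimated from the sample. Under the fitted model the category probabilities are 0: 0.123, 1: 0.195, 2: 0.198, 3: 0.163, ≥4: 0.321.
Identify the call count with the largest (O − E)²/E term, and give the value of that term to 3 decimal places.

2, 3.753

Expected counts E_i = n·p_i: 330×0.123 = 40.59, 330×0.195 = 64.35, 330×0.198 = 65.34, 330×0.163 = 53.79, 330×0.321 = 105.93.
0: (42 − 40.59)²/40.59 = 1.9881/40.59 = 0.0490
1: (56 − 64.35)²/64.35 = 69.7225/64.35 = 1.0835
2: (81 − 65.34)²/65.34 = 245.2356/65.34 = 3.7532
3: (44 − 53.79)²/53.79 = 95.8441/53.79 = 1.7818
≥4: (107 − 105.93)²/105.93 = 1.1449/105.93 = 0.0108
The largest term is for 2: 3.753.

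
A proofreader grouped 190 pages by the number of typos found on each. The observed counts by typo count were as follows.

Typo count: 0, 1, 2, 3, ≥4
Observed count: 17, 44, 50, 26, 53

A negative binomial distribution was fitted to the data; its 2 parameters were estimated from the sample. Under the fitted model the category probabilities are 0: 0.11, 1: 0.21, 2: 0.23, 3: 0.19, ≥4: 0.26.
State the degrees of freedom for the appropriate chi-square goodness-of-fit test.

There are k = 5 categories and 2 parameters estimated from the data, so df = 5 − 1 − 2 = 2.

2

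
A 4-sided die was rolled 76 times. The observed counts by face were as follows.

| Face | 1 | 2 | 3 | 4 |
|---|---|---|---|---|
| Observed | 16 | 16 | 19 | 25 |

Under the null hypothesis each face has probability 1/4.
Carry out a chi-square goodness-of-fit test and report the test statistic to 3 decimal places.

Under H₀ each category has probability 1/4, so each expected count is 76/4 = 19.
χ² = (16−19)²/19 + (16−19)²/19 + (19−19)²/19 + (25−19)²/19
   = 0.4737 + 0.4737 + 0.0000 + 1.8947
Sum = 2.842

2.842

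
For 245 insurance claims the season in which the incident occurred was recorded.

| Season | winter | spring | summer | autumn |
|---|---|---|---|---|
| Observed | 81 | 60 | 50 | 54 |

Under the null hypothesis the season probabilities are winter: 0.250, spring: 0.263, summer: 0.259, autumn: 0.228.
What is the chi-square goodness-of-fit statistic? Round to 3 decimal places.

9.589

Expected counts E_i = n·p_i: 245×0.250 = 61.25, 245×0.263 = 64.435, 245×0.259 = 63.455, 245×0.228 = 55.86.
χ² = (81−61.25)²/61.25 + (60−64.435)²/64.435 + (50−63.455)²/63.455 + (54−55.86)²/55.86
   = 6.3684 + 0.3053 + 2.8530 + 0.0619
Sum = 9.589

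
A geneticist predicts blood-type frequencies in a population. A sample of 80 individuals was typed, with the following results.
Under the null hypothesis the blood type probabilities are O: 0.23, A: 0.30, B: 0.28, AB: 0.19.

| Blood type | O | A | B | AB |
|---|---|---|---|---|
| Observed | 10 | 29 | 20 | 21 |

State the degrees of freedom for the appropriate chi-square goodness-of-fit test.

3

There are k = 4 categories and no parameters were estimated from the data, so df = 4 − 1 = 3.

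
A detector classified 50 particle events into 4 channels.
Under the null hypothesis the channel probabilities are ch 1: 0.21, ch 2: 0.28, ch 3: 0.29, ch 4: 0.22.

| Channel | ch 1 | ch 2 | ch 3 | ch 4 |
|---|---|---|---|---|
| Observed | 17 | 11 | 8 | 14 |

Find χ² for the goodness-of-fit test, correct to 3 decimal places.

Expected counts E_i = n·p_i: 50×0.21 = 10.5, 50×0.28 = 14, 50×0.29 = 14.5, 50×0.22 = 11.
ch 1: (17 − 10.5)²/10.5 = 42.25/10.5 = 4.0238
ch 2: (11 − 14)²/14 = 9/14 = 0.6429
ch 3: (8 − 14.5)²/14.5 = 42.25/14.5 = 2.9138
ch 4: (14 − 11)²/11 = 9/11 = 0.8182
Sum = 8.399

8.399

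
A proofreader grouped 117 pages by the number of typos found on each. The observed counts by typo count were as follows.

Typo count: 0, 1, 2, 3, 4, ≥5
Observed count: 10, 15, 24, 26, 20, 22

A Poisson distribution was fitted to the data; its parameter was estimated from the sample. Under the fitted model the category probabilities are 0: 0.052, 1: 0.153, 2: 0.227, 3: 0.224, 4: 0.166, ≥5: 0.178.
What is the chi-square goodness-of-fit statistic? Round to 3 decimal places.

3.322

Expected counts E_i = n·p_i: 117×0.052 = 6.084, 117×0.153 = 17.901, 117×0.227 = 26.559, 117×0.224 = 26.208, 117×0.166 = 19.422, 117×0.178 = 20.826.
cat         O        E   (O−E)²/E
0          10    6.084     2.5206
1          15   17.901     0.4701
2          24   26.559     0.2466
3          26   26.208     0.0017
4          20   19.422     0.0172
≥5         22   20.826     0.0662
Sum = 3.322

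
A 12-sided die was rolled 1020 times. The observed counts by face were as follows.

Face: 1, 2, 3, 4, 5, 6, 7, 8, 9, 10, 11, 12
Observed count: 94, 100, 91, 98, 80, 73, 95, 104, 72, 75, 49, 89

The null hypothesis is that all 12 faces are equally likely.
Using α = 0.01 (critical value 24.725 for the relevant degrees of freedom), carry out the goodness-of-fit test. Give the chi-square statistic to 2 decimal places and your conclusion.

32.02; reject

Under H₀ each category has probability 1/12, so each expected count is 1020/12 = 85.
χ² = (94−85)²/85 + (100−85)²/85 + (91−85)²/85 + (98−85)²/85 + (80−85)²/85 + (73−85)²/85 + (95−85)²/85 + (104−85)²/85 + (72−85)²/85 + (75−85)²/85 + (49−85)²/85 + (89−85)²/85
   = 0.953 + 2.647 + 0.424 + 1.988 + 0.294 + 1.694 + 1.176 + 4.247 + 1.988 + 1.176 + 15.247 + 0.188
Sum = 32.02
df = 11. Since 32.02 > 24.725, we reject H₀.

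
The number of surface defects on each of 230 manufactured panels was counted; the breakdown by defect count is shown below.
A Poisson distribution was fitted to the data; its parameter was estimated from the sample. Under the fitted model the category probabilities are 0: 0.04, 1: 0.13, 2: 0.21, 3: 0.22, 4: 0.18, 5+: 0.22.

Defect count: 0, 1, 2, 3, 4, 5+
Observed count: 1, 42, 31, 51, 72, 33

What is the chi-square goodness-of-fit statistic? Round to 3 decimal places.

Expected counts E_i = n·p_i: 230×0.04 = 9.2, 230×0.13 = 29.9, 230×0.21 = 48.3, 230×0.22 = 50.6, 230×0.18 = 41.4, 230×0.22 = 50.6.
χ² = (1−9.2)²/9.2 + (42−29.9)²/29.9 + (31−48.3)²/48.3 + (51−50.6)²/50.6 + (72−41.4)²/41.4 + (33−50.6)²/50.6
   = 7.3087 + 4.8967 + 6.1965 + 0.0032 + 22.6174 + 6.1217
Sum = 47.144

47.144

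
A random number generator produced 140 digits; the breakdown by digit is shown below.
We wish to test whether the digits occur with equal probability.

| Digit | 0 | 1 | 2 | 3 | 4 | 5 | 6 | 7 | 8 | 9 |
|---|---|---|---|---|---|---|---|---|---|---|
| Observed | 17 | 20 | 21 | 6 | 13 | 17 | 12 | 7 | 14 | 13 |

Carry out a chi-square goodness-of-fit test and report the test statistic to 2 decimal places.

Expected count for each of the 10 categories: 140/10 = 14.
cat         O        E   (O−E)²/E
0          17       14      0.643
1          20       14      2.571
2          21       14      3.500
3           6       14      4.571
4          13       14      0.071
5          17       14      0.643
6          12       14      0.286
7           7       14      3.500
8          14       14      0.000
9          13       14      0.071
Sum = 15.86

15.86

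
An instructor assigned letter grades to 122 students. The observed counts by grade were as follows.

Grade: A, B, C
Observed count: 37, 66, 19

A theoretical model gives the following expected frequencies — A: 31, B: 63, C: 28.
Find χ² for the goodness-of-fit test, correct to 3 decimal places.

cat         O        E   (O−E)²/E
A          37       31     1.1613
B          66       63     0.1429
C          19       28     2.8929
Sum = 4.197

4.197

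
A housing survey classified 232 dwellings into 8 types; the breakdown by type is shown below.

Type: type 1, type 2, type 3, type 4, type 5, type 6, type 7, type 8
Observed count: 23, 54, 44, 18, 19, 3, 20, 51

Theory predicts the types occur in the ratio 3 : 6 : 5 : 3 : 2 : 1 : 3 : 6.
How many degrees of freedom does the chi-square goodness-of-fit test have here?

7

There are k = 8 categories and no parameters were estimated from the data, so df = 8 − 1 = 7.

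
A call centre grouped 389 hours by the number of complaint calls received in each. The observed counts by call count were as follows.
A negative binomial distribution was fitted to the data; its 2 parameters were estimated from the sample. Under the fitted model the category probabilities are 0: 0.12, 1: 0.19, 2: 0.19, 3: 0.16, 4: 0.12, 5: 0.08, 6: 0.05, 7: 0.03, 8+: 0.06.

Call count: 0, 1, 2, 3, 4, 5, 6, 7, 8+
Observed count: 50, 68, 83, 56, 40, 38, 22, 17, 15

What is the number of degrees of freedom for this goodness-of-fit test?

6

There are k = 9 categories and 2 parameters estimated from the data, so df = 9 − 1 − 2 = 6.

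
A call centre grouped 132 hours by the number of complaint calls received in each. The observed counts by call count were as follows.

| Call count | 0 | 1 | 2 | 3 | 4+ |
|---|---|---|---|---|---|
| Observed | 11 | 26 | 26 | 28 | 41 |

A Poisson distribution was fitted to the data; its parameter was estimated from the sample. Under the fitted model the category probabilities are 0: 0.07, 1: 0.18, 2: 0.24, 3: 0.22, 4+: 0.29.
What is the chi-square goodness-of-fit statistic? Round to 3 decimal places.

Expected counts E_i = n·p_i: 132×0.07 = 9.24, 132×0.18 = 23.76, 132×0.24 = 31.68, 132×0.22 = 29.04, 132×0.29 = 38.28.
χ² = (11−9.24)²/9.24 + (26−23.76)²/23.76 + (26−31.68)²/31.68 + (28−29.04)²/29.04 + (41−38.28)²/38.28
   = 0.3352 + 0.2112 + 1.0184 + 0.0372 + 0.1933
Sum = 1.795

1.795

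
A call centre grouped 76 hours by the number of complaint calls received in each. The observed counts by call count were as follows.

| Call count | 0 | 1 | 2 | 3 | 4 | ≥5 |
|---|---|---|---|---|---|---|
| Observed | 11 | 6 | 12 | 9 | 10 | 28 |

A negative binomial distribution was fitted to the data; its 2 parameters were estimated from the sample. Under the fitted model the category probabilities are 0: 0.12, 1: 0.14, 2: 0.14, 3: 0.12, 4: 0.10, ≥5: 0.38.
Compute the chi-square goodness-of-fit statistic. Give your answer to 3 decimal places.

3.371

Expected counts E_i = n·p_i: 76×0.12 = 9.12, 76×0.14 = 10.64, 76×0.14 = 10.64, 76×0.12 = 9.12, 76×0.10 = 7.6, 76×0.38 = 28.88.
cat         O        E   (O−E)²/E
0          11     9.12     0.3875
1           6    10.64     2.0235
2          12    10.64     0.1738
3           9     9.12     0.0016
4          10      7.6     0.7579
≥5         28    28.88     0.0268
Sum = 3.371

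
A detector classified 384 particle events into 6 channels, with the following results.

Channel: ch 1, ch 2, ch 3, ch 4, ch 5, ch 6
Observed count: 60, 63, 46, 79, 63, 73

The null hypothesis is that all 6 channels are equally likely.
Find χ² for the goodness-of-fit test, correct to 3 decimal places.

10.125

Under H₀ each category has probability 1/6, so each expected count is 384/6 = 64.
cat         O        E   (O−E)²/E
ch 1       60       64     0.2500
ch 2       63       64     0.0156
ch 3       46       64     5.0625
ch 4       79       64     3.5156
ch 5       63       64     0.0156
ch 6       73       64     1.2656
Sum = 10.125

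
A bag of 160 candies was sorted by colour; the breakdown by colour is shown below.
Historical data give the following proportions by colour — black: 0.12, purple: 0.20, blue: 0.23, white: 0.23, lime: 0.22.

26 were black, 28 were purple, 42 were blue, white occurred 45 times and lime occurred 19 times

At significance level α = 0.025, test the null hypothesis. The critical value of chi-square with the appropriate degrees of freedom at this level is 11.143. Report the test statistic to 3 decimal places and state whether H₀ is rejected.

12.926; reject

Expected counts E_i = n·p_i: 160×0.12 = 19.2, 160×0.20 = 32, 160×0.23 = 36.8, 160×0.23 = 36.8, 160×0.22 = 35.2.
cat         O        E   (O−E)²/E
black      26     19.2     2.4083
purple     28       32     0.5000
blue       42     36.8     0.7348
white      45     36.8     1.8272
lime       19     35.2     7.4557
Sum = 12.926
df = 4. Since 12.926 > 11.143, we reject H₀.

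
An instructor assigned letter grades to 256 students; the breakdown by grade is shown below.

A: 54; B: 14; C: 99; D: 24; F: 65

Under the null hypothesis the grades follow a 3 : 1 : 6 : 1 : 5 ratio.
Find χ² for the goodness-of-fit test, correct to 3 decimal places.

Ratio total = 16. Expected counts: 256×3/16 = 48, 256×1/16 = 16, 256×6/16 = 96, 256×1/16 = 16, 256×5/16 = 80.
χ² = (54−48)²/48 + (14−16)²/16 + (99−96)²/96 + (24−16)²/16 + (65−80)²/80
   = 0.7500 + 0.2500 + 0.0938 + 4.0000 + 2.8125
Sum = 7.906

7.906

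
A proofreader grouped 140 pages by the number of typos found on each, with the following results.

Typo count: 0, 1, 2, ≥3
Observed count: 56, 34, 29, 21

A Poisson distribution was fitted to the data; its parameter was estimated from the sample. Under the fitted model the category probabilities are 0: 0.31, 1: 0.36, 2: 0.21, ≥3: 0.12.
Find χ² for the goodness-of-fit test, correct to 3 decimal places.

Expected counts E_i = n·p_i: 140×0.31 = 43.4, 140×0.36 = 50.4, 140×0.21 = 29.4, 140×0.12 = 16.8.
0: (56 − 43.4)²/43.4 = 158.76/43.4 = 3.6581
1: (34 − 50.4)²/50.4 = 268.96/50.4 = 5.3365
2: (29 − 29.4)²/29.4 = 0.16/29.4 = 0.0054
≥3: (21 − 16.8)²/16.8 = 17.64/16.8 = 1.0500
Sum = 10.050

10.050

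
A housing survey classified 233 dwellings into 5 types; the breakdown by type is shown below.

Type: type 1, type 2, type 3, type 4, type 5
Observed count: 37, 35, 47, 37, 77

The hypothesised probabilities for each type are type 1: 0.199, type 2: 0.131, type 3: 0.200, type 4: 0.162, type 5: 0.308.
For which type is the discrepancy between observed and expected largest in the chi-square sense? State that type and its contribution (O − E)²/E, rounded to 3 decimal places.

type 1, 1.892

Expected counts E_i = n·p_i: 233×0.199 = 46.367, 233×0.131 = 30.523, 233×0.200 = 46.6, 233×0.162 = 37.746, 233×0.308 = 71.764.
cat         O        E   (O−E)²/E
type 1     37   46.367     1.8923
type 2     35   30.523     0.6567
type 3     47     46.6     0.0034
type 4     37   37.746     0.0147
type 5     77   71.764     0.3820
The largest term is for type 1: 1.892.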